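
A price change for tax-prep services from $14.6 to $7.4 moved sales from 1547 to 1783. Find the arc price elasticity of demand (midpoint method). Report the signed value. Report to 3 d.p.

-0.217

ΔQ = 1783 − 1547 = 236; ΔP = 7.4 − 14.6 = -7.2.
Midpoints: P̄ = 11.00, Q̄ = 1665.0.
ε = (ΔQ/ΔP)(P̄/Q̄) = (236/-7.2)(11.00/1665.0).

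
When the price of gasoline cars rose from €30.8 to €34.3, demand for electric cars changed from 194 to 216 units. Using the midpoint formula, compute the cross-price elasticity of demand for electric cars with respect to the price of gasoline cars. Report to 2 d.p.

1.00

ΔQ_x = 216 − 194 = 22; ΔP_y = 34.3 − 30.8 = 3.5.
Midpoints: P̄_y = 32.55, Q̄_x = 205.0.
ε_xy = (ΔQ_x/ΔP_y)(P̄_y/Q̄_x) = (22/3.5)(32.55/205.0).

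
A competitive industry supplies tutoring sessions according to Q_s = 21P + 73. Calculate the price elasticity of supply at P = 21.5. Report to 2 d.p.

At P = 21.5, Q_s = 524.50.
dQ_s/dP = 21.
ε_s = (dQ_s/dP)(P/Q_s) = (21)(21.5/524.50).

0.86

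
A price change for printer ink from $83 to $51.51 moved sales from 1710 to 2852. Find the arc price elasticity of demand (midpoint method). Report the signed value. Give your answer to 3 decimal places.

-1.069

ΔQ = 2852 − 1710 = 1142; ΔP = 51.51 − 83 = -31.49.
Midpoints: P̄ = 67.25, Q̄ = 2281.0.
ε = (ΔQ/ΔP)(P̄/Q̄) = (1142/-31.49)(67.25/2281.0).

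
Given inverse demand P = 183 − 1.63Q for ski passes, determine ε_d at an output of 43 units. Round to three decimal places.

-1.611

At Q = 43, P = 183 − 1.63(43) = 112.91.
dP/dQ = −1.63, so dQ/dP = 1/(−1.63) = -0.613.
ε = (dQ/dP)(P/Q) = (-0.613)(112.91/43).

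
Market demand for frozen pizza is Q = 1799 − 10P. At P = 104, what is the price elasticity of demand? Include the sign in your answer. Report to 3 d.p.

-1.370

At P = 104, Q = 759.
dQ/dP = −10.
ε = (dQ/dP)(P/Q) = (-10)(104/759).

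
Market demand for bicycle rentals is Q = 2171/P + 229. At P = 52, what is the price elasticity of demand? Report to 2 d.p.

At P = 52, Q = 270.750.
dQ/dP = −2171/P² = -0.803.
ε = (dQ/dP)(P/Q) = (-0.803)(52/270.750).
|ε| < 1, so demand is inelastic at this price.

-0.15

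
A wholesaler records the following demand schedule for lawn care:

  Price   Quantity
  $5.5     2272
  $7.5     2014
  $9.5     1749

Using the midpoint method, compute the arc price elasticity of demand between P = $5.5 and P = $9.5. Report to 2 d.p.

-0.49

At P = 5.5, Q = 2272; at P = 9.5, Q = 1749.
ΔQ = -523, ΔP = 4.0. Midpoints: P̄ = 7.50, Q̄ = 2010.5.
ε = (ΔQ/ΔP)(P̄/Q̄) = (-523/4.0)(7.50/2010.5).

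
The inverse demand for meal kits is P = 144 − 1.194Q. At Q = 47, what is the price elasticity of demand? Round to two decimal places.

-1.57

At Q = 47, P = 144 − 1.194(47) = 87.88.
dP/dQ = −1.194, so dQ/dP = 1/(−1.194) = -0.838.
ε = (dQ/dP)(P/Q) = (-0.838)(87.88/47).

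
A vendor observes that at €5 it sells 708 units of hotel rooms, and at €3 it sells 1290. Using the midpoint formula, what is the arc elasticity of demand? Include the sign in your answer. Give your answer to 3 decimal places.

-1.165

ΔQ = 1290 − 708 = 582; ΔP = 3 − 5 = -2.
Midpoints: P̄ = 4.00, Q̄ = 999.0.
ε = (ΔQ/ΔP)(P̄/Q̄) = (582/-2)(4.00/999.0).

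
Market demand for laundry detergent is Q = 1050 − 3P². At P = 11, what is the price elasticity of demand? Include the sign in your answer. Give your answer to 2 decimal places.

-1.06

At P = 11, Q = 687.
dQ/dP = −6P = -66.
ε = (dQ/dP)(P/Q) = (-66)(11/687).
|ε| > 1, so demand is elastic at this price.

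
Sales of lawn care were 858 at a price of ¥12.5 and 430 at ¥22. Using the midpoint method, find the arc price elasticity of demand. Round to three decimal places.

ΔQ = 430 − 858 = -428; ΔP = 22 − 12.5 = 9.5.
Midpoints: P̄ = 17.25, Q̄ = 644.0.
ε = (ΔQ/ΔP)(P̄/Q̄) = (-428/9.5)(17.25/644.0).

-1.207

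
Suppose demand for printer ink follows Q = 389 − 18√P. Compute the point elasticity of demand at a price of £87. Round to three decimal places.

At P = 87, Q = 221.107.
dQ/dP = −18/(2√P) = -0.965.
ε = (dQ/dP)(P/Q) = (-0.965)(87/221.107).
|ε| < 1, so demand is inelastic at this price.

-0.380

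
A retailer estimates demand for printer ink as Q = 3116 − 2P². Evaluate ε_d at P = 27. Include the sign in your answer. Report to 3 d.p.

At P = 27, Q = 1658.
dQ/dP = −4P = -108.
ε = (dQ/dP)(P/Q) = (-108)(27/1658).

-1.759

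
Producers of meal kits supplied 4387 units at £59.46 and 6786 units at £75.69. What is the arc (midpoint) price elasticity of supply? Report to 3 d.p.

1.788

ΔQ = 6786 − 4387 = 2399; ΔP = 75.69 − 59.46 = 16.23.
Midpoints: P̄ = 67.58, Q̄ = 5586.5.
ε_s = (ΔQ/ΔP)(P̄/Q̄) = (2399/16.23)(67.58/5586.5).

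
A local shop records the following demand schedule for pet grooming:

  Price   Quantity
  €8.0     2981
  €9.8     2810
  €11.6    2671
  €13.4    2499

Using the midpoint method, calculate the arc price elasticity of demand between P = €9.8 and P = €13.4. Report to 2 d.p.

-0.38

At P = 9.8, Q = 2810; at P = 13.4, Q = 2499.
ΔQ = -311, ΔP = 3.6. Midpoints: P̄ = 11.60, Q̄ = 2654.5.
ε = (ΔQ/ΔP)(P̄/Q̄) = (-311/3.6)(11.60/2654.5).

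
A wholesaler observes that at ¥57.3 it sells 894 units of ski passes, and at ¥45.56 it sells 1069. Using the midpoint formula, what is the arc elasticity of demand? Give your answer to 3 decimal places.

-0.781

ΔQ = 1069 − 894 = 175; ΔP = 45.56 − 57.3 = -11.74.
Midpoints: P̄ = 51.43, Q̄ = 981.5.
ε = (ΔQ/ΔP)(P̄/Q̄) = (175/-11.74)(51.43/981.5).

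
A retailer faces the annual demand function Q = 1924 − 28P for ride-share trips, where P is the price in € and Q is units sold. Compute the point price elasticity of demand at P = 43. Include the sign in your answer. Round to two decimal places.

At P = 43, Q = 720.
dQ/dP = −28.
ε = (dQ/dP)(P/Q) = (-28)(43/720).

-1.67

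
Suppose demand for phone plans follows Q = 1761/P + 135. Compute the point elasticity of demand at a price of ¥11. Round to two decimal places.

At P = 11, Q = 295.091.
dQ/dP = −1761/P² = -14.554.
ε = (dQ/dP)(P/Q) = (-14.554)(11/295.091).

-0.54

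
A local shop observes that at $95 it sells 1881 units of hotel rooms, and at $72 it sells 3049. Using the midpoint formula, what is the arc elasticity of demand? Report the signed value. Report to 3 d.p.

ΔQ = 3049 − 1881 = 1168; ΔP = 72 − 95 = -23.
Midpoints: P̄ = 83.50, Q̄ = 2465.0.
ε = (ΔQ/ΔP)(P̄/Q̄) = (1168/-23)(83.50/2465.0).

-1.720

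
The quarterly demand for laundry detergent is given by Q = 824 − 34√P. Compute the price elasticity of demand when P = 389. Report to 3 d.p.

At P = 389, Q = 153.415.
dQ/dP = −34/(2√P) = -0.862.
ε = (dQ/dP)(P/Q) = (-0.862)(389/153.415).

-2.186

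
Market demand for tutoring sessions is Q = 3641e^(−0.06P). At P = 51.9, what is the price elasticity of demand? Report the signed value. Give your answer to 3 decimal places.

-3.114

At P = 51.9, Q = 161.744.
dQ/dP = −0.06·3641e^(−0.06P) = −0.06Q = -9.705.
ε = (dQ/dP)(P/Q) = (-9.705)(51.9/161.744).
|ε| > 1, so demand is elastic at this price.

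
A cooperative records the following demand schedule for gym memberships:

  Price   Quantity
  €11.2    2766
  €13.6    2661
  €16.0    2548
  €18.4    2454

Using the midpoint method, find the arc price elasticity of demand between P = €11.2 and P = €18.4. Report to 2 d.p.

At P = 11.2, Q = 2766; at P = 18.4, Q = 2454.
ΔQ = -312, ΔP = 7.2. Midpoints: P̄ = 14.80, Q̄ = 2610.0.
ε = (ΔQ/ΔP)(P̄/Q̄) = (-312/7.2)(14.80/2610.0).

-0.25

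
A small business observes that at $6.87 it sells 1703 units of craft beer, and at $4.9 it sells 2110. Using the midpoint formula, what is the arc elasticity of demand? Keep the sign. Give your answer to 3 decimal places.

-0.638

ΔQ = 2110 − 1703 = 407; ΔP = 4.9 − 6.87 = -1.97.
Midpoints: P̄ = 5.88, Q̄ = 1906.5.
ε = (ΔQ/ΔP)(P̄/Q̄) = (407/-1.97)(5.88/1906.5).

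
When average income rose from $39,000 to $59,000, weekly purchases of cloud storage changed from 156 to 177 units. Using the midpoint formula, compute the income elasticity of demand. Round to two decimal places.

ΔQ = 21, ΔI = 20000. Midpoints: Ī = 49,000, Q̄ = 166.5.
ε_I = (ΔQ/ΔI)(Ī/Q̄) = (21/20000)(49000/166.5).

0.31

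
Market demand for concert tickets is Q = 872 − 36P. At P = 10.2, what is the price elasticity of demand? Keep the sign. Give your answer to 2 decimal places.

At P = 10.2, Q = 504.800.
dQ/dP = −36.
ε = (dQ/dP)(P/Q) = (-36)(10.2/504.800).

-0.73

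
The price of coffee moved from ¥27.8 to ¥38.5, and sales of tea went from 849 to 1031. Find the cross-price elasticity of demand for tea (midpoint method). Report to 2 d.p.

0.60

ΔQ_x = 1031 − 849 = 182; ΔP_y = 38.5 − 27.8 = 10.7.
Midpoints: P̄_y = 33.15, Q̄_x = 940.0.
ε_xy = (ΔQ_x/ΔP_y)(P̄_y/Q̄_x) = (182/10.7)(33.15/940.0).
ε_xy > 0, so the goods are substitutes.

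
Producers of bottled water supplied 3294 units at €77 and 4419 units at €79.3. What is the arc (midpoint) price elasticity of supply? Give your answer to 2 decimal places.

9.91

ΔQ = 4419 − 3294 = 1125; ΔP = 79.3 − 77 = 2.3.
Midpoints: P̄ = 78.15, Q̄ = 3856.5.
ε_s = (ΔQ/ΔP)(P̄/Q̄) = (1125/2.3)(78.15/3856.5).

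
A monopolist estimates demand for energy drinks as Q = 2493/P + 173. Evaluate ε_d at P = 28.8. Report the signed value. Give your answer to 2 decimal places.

At P = 28.8, Q = 259.562.
dQ/dP = −2493/P² = -3.006.
ε = (dQ/dP)(P/Q) = (-3.006)(28.8/259.562).

-0.33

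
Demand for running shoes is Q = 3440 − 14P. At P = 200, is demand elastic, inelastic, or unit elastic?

elastic

Q = 640, dQ/dP = -14.
ε = (dQ/dP)(P/Q) ≈ -4.375.
|ε| = 4.38 > 1.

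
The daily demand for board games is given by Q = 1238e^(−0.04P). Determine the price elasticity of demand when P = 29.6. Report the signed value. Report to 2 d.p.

At P = 29.6, Q = 378.892.
dQ/dP = −0.04·1238e^(−0.04P) = −0.04Q = -15.156.
ε = (dQ/dP)(P/Q) = (-15.156)(29.6/378.892).

-1.18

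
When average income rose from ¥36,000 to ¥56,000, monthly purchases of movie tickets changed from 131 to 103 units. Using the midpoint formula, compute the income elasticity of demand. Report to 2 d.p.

-0.55

ΔQ = -28, ΔI = 20000. Midpoints: Ī = 46,000, Q̄ = 117.0.
ε_I = (ΔQ/ΔI)(Ī/Q̄) = (-28/20000)(46000/117.0).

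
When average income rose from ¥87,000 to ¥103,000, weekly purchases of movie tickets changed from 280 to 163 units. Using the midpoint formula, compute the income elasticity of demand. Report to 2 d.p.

-3.14

ΔQ = -117, ΔI = 16000. Midpoints: Ī = 95,000, Q̄ = 221.5.
ε_I = (ΔQ/ΔI)(Ī/Q̄) = (-117/16000)(95000/221.5).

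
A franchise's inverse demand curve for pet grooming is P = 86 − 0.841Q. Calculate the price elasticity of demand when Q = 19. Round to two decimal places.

-4.38

At Q = 19, P = 86 − 0.841(19) = 70.02.
dP/dQ = −0.841, so dQ/dP = 1/(−0.841) = -1.189.
ε = (dQ/dP)(P/Q) = (-1.189)(70.02/19).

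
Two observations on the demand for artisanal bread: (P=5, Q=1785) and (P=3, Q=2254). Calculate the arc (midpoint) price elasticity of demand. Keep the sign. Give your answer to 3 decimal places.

-0.464

ΔQ = 2254 − 1785 = 469; ΔP = 3 − 5 = -2.
Midpoints: P̄ = 4.00, Q̄ = 2019.5.
ε = (ΔQ/ΔP)(P̄/Q̄) = (469/-2)(4.00/2019.5).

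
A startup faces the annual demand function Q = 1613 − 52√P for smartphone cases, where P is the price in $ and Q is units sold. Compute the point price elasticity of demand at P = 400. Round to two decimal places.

-0.91

At P = 400, Q = 573.
dQ/dP = −52/(2√P) = -1.300.
ε = (dQ/dP)(P/Q) = (-1.300)(400/573).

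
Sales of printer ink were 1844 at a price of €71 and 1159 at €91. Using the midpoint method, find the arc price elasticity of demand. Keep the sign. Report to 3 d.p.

ΔQ = 1159 − 1844 = -685; ΔP = 91 − 71 = 20.
Midpoints: P̄ = 81.00, Q̄ = 1501.5.
ε = (ΔQ/ΔP)(P̄/Q̄) = (-685/20)(81.00/1501.5).

-1.848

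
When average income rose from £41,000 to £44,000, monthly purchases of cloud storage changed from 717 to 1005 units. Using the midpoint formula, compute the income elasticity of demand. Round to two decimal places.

4.74

ΔQ = 288, ΔI = 3000. Midpoints: Ī = 42,500, Q̄ = 861.0.
ε_I = (ΔQ/ΔI)(Ī/Q̄) = (288/3000)(42500/861.0).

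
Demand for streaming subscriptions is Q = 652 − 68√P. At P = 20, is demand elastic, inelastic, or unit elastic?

Q = 347.895, dQ/dP = -7.603.
ε = (dQ/dP)(P/Q) ≈ -0.437.
|ε| = 0.44 < 1.

inelastic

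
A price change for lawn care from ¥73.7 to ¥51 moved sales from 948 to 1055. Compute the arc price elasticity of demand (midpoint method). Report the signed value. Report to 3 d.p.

ΔQ = 1055 − 948 = 107; ΔP = 51 − 73.7 = -22.7.
Midpoints: P̄ = 62.35, Q̄ = 1001.5.
ε = (ΔQ/ΔP)(P̄/Q̄) = (107/-22.7)(62.35/1001.5).

-0.293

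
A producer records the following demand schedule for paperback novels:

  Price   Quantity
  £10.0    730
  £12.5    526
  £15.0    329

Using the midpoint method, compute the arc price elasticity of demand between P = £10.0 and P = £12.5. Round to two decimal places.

-1.46

At P = 10.0, Q = 730; at P = 12.5, Q = 526.
ΔQ = -204, ΔP = 2.5. Midpoints: P̄ = 11.25, Q̄ = 628.0.
ε = (ΔQ/ΔP)(P̄/Q̄) = (-204/2.5)(11.25/628.0).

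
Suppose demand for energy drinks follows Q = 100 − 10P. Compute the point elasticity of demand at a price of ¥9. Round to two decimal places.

-9.00

At P = 9, Q = 10.
dQ/dP = −10.
ε = (dQ/dP)(P/Q) = (-10)(9/10).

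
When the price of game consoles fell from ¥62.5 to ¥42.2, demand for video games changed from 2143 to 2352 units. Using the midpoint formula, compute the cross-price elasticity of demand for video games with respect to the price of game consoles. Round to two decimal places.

-0.24

ΔQ_x = 2352 − 2143 = 209; ΔP_y = 42.2 − 62.5 = -20.3.
Midpoints: P̄_y = 52.35, Q̄_x = 2247.5.
ε_xy = (ΔQ_x/ΔP_y)(P̄_y/Q̄_x) = (209/-20.3)(52.35/2247.5).
ε_xy < 0, so the goods are complements.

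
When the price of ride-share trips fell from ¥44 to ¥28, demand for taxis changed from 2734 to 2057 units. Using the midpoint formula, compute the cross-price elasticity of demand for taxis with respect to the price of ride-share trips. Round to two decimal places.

0.64

ΔQ_x = 2057 − 2734 = -677; ΔP_y = 28 − 44 = -16.
Midpoints: P̄_y = 36.00, Q̄_x = 2395.5.
ε_xy = (ΔQ_x/ΔP_y)(P̄_y/Q̄_x) = (-677/-16)(36.00/2395.5).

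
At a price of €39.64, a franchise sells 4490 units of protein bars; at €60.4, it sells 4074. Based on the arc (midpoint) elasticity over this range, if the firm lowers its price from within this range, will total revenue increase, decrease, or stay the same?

decrease

Arc ε = (-416/20.76)(50.02/4282.0) ≈ -0.234.
|ε| = 0.23 < 1, so demand is inelastic. A price cut therefore reduces total revenue.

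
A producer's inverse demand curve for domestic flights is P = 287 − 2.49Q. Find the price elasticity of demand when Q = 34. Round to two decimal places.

At Q = 34, P = 287 − 2.49(34) = 202.34.
dP/dQ = −2.49, so dQ/dP = 1/(−2.49) = -0.402.
ε = (dQ/dP)(P/Q) = (-0.402)(202.34/34).

-2.39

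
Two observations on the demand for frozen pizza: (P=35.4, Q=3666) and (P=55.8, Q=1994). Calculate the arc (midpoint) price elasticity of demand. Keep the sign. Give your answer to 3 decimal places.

-1.321

ΔQ = 1994 − 3666 = -1672; ΔP = 55.8 − 35.4 = 20.4.
Midpoints: P̄ = 45.60, Q̄ = 2830.0.
ε = (ΔQ/ΔP)(P̄/Q̄) = (-1672/20.4)(45.60/2830.0).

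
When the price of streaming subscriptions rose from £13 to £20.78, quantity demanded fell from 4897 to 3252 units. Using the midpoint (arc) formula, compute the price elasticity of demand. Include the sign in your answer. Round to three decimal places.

-0.876

ΔQ = 3252 − 4897 = -1645; ΔP = 20.78 − 13 = 7.78.
Midpoints: P̄ = 16.89, Q̄ = 4074.5.
ε = (ΔQ/ΔP)(P̄/Q̄) = (-1645/7.78)(16.89/4074.5).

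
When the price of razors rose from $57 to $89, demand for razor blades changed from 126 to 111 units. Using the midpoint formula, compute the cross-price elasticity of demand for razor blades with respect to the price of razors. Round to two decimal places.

ΔQ_x = 111 − 126 = -15; ΔP_y = 89 − 57 = 32.
Midpoints: P̄_y = 73.00, Q̄_x = 118.5.
ε_xy = (ΔQ_x/ΔP_y)(P̄_y/Q̄_x) = (-15/32)(73.00/118.5).
ε_xy < 0, so the goods are complements.

-0.29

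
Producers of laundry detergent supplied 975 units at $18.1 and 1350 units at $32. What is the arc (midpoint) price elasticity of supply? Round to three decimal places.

ΔQ = 1350 − 975 = 375; ΔP = 32 − 18.1 = 13.9.
Midpoints: P̄ = 25.05, Q̄ = 1162.5.
ε_s = (ΔQ/ΔP)(P̄/Q̄) = (375/13.9)(25.05/1162.5).

0.581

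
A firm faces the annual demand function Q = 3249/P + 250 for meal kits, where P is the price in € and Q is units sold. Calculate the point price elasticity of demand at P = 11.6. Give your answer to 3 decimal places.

-0.528

At P = 11.6, Q = 530.086.
dQ/dP = −3249/P² = -24.145.
ε = (dQ/dP)(P/Q) = (-24.145)(11.6/530.086).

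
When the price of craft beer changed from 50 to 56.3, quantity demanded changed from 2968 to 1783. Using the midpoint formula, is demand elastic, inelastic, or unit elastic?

elastic

Arc ε ≈ -4.208.
|ε| = 4.21 > 1.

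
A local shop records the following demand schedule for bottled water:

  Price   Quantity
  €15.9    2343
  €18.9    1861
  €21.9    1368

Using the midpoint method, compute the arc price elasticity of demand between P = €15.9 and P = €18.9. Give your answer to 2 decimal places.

At P = 15.9, Q = 2343; at P = 18.9, Q = 1861.
ΔQ = -482, ΔP = 3.0. Midpoints: P̄ = 17.40, Q̄ = 2102.0.
ε = (ΔQ/ΔP)(P̄/Q̄) = (-482/3.0)(17.40/2102.0).

-1.33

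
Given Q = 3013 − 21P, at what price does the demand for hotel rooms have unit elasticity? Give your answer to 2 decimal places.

71.74

For linear demand Q = a − bP, ε = −bP/(a − bP). |ε| = 1 when bP = a − bP, i.e. P = a/(2b).
P = 3013/(2·21) = 3013/42 = 71.7381.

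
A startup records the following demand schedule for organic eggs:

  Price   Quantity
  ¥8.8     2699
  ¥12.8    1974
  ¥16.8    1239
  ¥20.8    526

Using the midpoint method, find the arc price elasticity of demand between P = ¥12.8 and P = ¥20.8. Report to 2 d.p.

At P = 12.8, Q = 1974; at P = 20.8, Q = 526.
ΔQ = -1448, ΔP = 8.0. Midpoints: P̄ = 16.80, Q̄ = 1250.0.
ε = (ΔQ/ΔP)(P̄/Q̄) = (-1448/8.0)(16.80/1250.0).

-2.43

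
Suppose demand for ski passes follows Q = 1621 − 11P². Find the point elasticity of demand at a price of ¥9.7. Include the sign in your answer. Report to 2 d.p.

At P = 9.7, Q = 586.010.
dQ/dP = −22P = -213.400.
ε = (dQ/dP)(P/Q) = (-213.400)(9.7/586.010).

-3.53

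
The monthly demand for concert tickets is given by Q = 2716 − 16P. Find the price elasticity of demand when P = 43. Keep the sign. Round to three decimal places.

At P = 43, Q = 2028.
dQ/dP = −16.
ε = (dQ/dP)(P/Q) = (-16)(43/2028).
|ε| < 1, so demand is inelastic at this price.

-0.339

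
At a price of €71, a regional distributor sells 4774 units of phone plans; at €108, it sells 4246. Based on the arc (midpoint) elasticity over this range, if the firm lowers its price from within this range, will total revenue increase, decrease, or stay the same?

Arc ε = (-528/37)(89.50/4510.0) ≈ -0.283.
|ε| = 0.28 < 1, so demand is inelastic. A price cut therefore reduces total revenue.

decrease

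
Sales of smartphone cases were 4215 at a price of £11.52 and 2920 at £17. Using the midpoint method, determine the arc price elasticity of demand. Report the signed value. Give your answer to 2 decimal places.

-0.94

ΔQ = 2920 − 4215 = -1295; ΔP = 17 − 11.52 = 5.48.
Midpoints: P̄ = 14.26, Q̄ = 3567.5.
ε = (ΔQ/ΔP)(P̄/Q̄) = (-1295/5.48)(14.26/3567.5).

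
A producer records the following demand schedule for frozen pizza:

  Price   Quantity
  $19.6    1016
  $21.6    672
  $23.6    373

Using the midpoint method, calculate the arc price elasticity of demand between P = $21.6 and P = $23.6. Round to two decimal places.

-6.47

At P = 21.6, Q = 672; at P = 23.6, Q = 373.
ΔQ = -299, ΔP = 2.0. Midpoints: P̄ = 22.60, Q̄ = 522.5.
ε = (ΔQ/ΔP)(P̄/Q̄) = (-299/2.0)(22.60/522.5).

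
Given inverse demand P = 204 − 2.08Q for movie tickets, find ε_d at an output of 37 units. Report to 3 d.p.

-1.651

At Q = 37, P = 204 − 2.08(37) = 127.04.
dP/dQ = −2.08, so dQ/dP = 1/(−2.08) = -0.481.
ε = (dQ/dP)(P/Q) = (-0.481)(127.04/37).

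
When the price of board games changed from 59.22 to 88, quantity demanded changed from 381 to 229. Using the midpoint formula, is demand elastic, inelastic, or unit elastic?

Arc ε ≈ -1.275.
|ε| = 1.27 > 1.

elastic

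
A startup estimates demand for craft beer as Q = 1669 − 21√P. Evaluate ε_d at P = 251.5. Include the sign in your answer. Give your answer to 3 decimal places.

At P = 251.5, Q = 1335.966.
dQ/dP = −21/(2√P) = -0.662.
ε = (dQ/dP)(P/Q) = (-0.662)(251.5/1335.966).
|ε| < 1, so demand is inelastic at this price.

-0.125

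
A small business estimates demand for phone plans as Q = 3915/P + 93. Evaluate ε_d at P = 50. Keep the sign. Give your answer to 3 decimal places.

At P = 50, Q = 171.300.
dQ/dP = −3915/P² = -1.566.
ε = (dQ/dP)(P/Q) = (-1.566)(50/171.300).

-0.457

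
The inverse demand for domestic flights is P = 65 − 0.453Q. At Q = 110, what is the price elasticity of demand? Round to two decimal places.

-0.30

At Q = 110, P = 65 − 0.453(110) = 15.17.
dP/dQ = −0.453, so dQ/dP = 1/(−0.453) = -2.208.
ε = (dQ/dP)(P/Q) = (-2.208)(15.17/110).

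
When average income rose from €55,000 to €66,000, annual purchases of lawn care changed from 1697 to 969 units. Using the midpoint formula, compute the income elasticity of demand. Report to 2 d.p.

-3.00

ΔQ = -728, ΔI = 11000. Midpoints: Ī = 60,500, Q̄ = 1333.0.
ε_I = (ΔQ/ΔI)(Ī/Q̄) = (-728/11000)(60500/1333.0).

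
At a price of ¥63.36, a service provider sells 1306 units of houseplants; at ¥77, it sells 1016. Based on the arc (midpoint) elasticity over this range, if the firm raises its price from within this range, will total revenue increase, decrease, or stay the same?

decrease

Arc ε = (-290/13.64)(70.18/1161.0) ≈ -1.285.
|ε| = 1.29 > 1, so demand is elastic. A price rise therefore reduces total revenue.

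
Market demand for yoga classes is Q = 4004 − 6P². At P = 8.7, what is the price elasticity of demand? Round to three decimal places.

-0.256

At P = 8.7, Q = 3549.860.
dQ/dP = −12P = -104.400.
ε = (dQ/dP)(P/Q) = (-104.400)(8.7/3549.860).
|ε| < 1, so demand is inelastic at this price.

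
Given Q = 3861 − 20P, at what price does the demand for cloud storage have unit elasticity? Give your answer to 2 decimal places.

For linear demand Q = a − bP, ε = −bP/(a − bP). |ε| = 1 when bP = a − bP, i.e. P = a/(2b).
P = 3861/(2·20) = 3861/40 = 96.5250.

96.53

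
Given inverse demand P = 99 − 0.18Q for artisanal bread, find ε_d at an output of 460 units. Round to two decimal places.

-0.20

At Q = 460, P = 99 − 0.18(460) = 16.20.
dP/dQ = −0.18, so dQ/dP = 1/(−0.18) = -5.556.
ε = (dQ/dP)(P/Q) = (-5.556)(16.20/460).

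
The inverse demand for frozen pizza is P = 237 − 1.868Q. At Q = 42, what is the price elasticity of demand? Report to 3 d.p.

At Q = 42, P = 237 − 1.868(42) = 158.54.
dP/dQ = −1.868, so dQ/dP = 1/(−1.868) = -0.535.
ε = (dQ/dP)(P/Q) = (-0.535)(158.54/42).

-2.021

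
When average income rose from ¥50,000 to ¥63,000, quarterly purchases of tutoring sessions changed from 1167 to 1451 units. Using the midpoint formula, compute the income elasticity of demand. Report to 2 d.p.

ΔQ = 284, ΔI = 13000. Midpoints: Ī = 56,500, Q̄ = 1309.0.
ε_I = (ΔQ/ΔI)(Ī/Q̄) = (284/13000)(56500/1309.0).

0.94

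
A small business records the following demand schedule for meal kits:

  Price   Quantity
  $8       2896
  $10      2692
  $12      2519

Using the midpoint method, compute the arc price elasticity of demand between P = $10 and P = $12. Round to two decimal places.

At P = 10, Q = 2692; at P = 12, Q = 2519.
ΔQ = -173, ΔP = 2. Midpoints: P̄ = 11.00, Q̄ = 2605.5.
ε = (ΔQ/ΔP)(P̄/Q̄) = (-173/2)(11.00/2605.5).

-0.37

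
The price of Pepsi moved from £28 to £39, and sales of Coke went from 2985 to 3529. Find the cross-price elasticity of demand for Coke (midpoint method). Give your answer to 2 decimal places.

ΔQ_x = 3529 − 2985 = 544; ΔP_y = 39 − 28 = 11.
Midpoints: P̄_y = 33.50, Q̄_x = 3257.0.
ε_xy = (ΔQ_x/ΔP_y)(P̄_y/Q̄_x) = (544/11)(33.50/3257.0).

0.51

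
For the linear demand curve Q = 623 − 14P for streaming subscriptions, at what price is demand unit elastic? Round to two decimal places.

22.25

For linear demand Q = a − bP, ε = −bP/(a − bP). |ε| = 1 when bP = a − bP, i.e. P = a/(2b).
P = 623/(2·14) = 623/28 = 22.2500.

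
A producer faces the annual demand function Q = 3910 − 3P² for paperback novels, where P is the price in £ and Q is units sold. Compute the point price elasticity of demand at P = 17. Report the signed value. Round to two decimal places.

-0.57

At P = 17, Q = 3043.
dQ/dP = −6P = -102.
ε = (dQ/dP)(P/Q) = (-102)(17/3043).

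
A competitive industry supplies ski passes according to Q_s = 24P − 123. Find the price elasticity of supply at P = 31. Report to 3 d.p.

At P = 31, Q_s = 621.
dQ_s/dP = 24.
ε_s = (dQ_s/dP)(P/Q_s) = (24)(31/621).

1.198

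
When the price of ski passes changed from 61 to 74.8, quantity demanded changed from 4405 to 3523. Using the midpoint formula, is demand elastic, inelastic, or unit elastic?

Arc ε ≈ -1.095.
|ε| = 1.09 > 1.

elastic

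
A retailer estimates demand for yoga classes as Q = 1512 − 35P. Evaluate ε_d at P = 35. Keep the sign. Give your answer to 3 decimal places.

-4.268

At P = 35, Q = 287.
dQ/dP = −35.
ε = (dQ/dP)(P/Q) = (-35)(35/287).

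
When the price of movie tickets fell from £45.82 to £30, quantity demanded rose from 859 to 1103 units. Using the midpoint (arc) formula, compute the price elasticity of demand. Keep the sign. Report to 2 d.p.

-0.60

ΔQ = 1103 − 859 = 244; ΔP = 30 − 45.82 = -15.82.
Midpoints: P̄ = 37.91, Q̄ = 981.0.
ε = (ΔQ/ΔP)(P̄/Q̄) = (244/-15.82)(37.91/981.0).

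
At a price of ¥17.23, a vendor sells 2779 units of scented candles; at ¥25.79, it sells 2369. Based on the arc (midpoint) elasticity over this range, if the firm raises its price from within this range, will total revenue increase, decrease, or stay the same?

increase

Arc ε = (-410/8.56)(21.51/2574.0) ≈ -0.400.
|ε| = 0.40 < 1, so demand is inelastic. A price rise therefore raises total revenue.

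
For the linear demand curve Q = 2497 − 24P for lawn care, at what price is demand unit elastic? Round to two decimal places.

For linear demand Q = a − bP, ε = −bP/(a − bP). |ε| = 1 when bP = a − bP, i.e. P = a/(2b).
P = 2497/(2·24) = 2497/48 = 52.0208.

52.02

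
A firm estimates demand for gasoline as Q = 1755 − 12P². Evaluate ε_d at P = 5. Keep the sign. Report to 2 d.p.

At P = 5, Q = 1455.
dQ/dP = −24P = -120.
ε = (dQ/dP)(P/Q) = (-120)(5/1455).

-0.41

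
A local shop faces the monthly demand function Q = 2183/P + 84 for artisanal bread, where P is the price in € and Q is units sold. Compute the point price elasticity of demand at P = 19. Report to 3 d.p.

At P = 19, Q = 198.895.
dQ/dP = −2183/P² = -6.047.
ε = (dQ/dP)(P/Q) = (-6.047)(19/198.895).

-0.578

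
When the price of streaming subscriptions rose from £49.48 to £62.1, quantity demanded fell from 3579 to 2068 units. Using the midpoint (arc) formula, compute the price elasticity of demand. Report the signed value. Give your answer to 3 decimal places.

ΔQ = 2068 − 3579 = -1511; ΔP = 62.1 − 49.48 = 12.62.
Midpoints: P̄ = 55.79, Q̄ = 2823.5.
ε = (ΔQ/ΔP)(P̄/Q̄) = (-1511/12.62)(55.79/2823.5).

-2.366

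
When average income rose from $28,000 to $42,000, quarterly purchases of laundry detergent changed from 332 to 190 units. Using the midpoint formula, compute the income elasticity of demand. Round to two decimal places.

ΔQ = -142, ΔI = 14000. Midpoints: Ī = 35,000, Q̄ = 261.0.
ε_I = (ΔQ/ΔI)(Ī/Q̄) = (-142/14000)(35000/261.0).
ε_I < 0, so the good is inferior.

-1.36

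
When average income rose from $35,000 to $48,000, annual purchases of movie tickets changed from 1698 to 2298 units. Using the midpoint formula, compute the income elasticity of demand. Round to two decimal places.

ΔQ = 600, ΔI = 13000. Midpoints: Ī = 41,500, Q̄ = 1998.0.
ε_I = (ΔQ/ΔI)(Ī/Q̄) = (600/13000)(41500/1998.0).

0.96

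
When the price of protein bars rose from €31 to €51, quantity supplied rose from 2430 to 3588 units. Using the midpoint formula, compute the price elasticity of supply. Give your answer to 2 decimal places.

0.79

ΔQ = 3588 − 2430 = 1158; ΔP = 51 − 31 = 20.
Midpoints: P̄ = 41.00, Q̄ = 3009.0.
ε_s = (ΔQ/ΔP)(P̄/Q̄) = (1158/20)(41.00/3009.0).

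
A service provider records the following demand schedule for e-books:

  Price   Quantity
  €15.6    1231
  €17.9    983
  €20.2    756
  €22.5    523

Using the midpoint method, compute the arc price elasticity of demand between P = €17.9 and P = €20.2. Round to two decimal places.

-2.16

At P = 17.9, Q = 983; at P = 20.2, Q = 756.
ΔQ = -227, ΔP = 2.3. Midpoints: P̄ = 19.05, Q̄ = 869.5.
ε = (ΔQ/ΔP)(P̄/Q̄) = (-227/2.3)(19.05/869.5).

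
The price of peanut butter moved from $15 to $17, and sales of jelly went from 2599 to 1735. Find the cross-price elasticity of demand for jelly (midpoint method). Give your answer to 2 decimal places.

-3.19

ΔQ_x = 1735 − 2599 = -864; ΔP_y = 17 − 15 = 2.
Midpoints: P̄_y = 16.00, Q̄_x = 2167.0.
ε_xy = (ΔQ_x/ΔP_y)(P̄_y/Q̄_x) = (-864/2)(16.00/2167.0).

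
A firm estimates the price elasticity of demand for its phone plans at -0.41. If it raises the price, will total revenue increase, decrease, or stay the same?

increase

|ε| = 0.41 < 1, so demand is inelastic. A price rise therefore raises total revenue.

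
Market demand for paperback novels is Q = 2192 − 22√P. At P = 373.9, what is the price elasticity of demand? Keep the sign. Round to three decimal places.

-0.120

At P = 373.9, Q = 1766.597.
dQ/dP = −22/(2√P) = -0.569.
ε = (dQ/dP)(P/Q) = (-0.569)(373.9/1766.597).
|ε| < 1, so demand is inelastic at this price.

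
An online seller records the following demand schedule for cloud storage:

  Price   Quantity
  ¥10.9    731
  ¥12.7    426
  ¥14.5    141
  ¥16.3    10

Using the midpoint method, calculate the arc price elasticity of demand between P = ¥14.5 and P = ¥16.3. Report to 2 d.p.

At P = 14.5, Q = 141; at P = 16.3, Q = 10.
ΔQ = -131, ΔP = 1.8. Midpoints: P̄ = 15.40, Q̄ = 75.5.
ε = (ΔQ/ΔP)(P̄/Q̄) = (-131/1.8)(15.40/75.5).

-14.84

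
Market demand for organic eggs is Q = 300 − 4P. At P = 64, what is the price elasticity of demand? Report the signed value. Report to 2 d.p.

At P = 64, Q = 44.
dQ/dP = −4.
ε = (dQ/dP)(P/Q) = (-4)(64/44).
|ε| > 1, so demand is elastic at this price.

-5.82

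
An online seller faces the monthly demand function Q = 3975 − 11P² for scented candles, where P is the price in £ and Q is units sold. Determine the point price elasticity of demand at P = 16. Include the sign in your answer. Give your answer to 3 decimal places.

-4.859

At P = 16, Q = 1159.
dQ/dP = −22P = -352.
ε = (dQ/dP)(P/Q) = (-352)(16/1159).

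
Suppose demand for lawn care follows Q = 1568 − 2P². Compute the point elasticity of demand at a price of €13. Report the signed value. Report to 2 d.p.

-0.55

At P = 13, Q = 1230.
dQ/dP = −4P = -52.
ε = (dQ/dP)(P/Q) = (-52)(13/1230).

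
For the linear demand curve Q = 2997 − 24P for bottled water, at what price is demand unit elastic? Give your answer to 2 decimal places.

For linear demand Q = a − bP, ε = −bP/(a − bP). |ε| = 1 when bP = a − bP, i.e. P = a/(2b).
P = 2997/(2·24) = 2997/48 = 62.4375.

62.44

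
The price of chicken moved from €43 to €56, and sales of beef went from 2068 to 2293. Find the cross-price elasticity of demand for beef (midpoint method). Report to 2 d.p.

ΔQ_x = 2293 − 2068 = 225; ΔP_y = 56 − 43 = 13.
Midpoints: P̄_y = 49.50, Q̄_x = 2180.5.
ε_xy = (ΔQ_x/ΔP_y)(P̄_y/Q̄_x) = (225/13)(49.50/2180.5).

0.39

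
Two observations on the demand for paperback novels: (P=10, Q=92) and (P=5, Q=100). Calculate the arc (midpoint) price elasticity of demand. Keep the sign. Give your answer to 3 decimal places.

-0.125

ΔQ = 100 − 92 = 8; ΔP = 5 − 10 = -5.
Midpoints: P̄ = 7.50, Q̄ = 96.0.
ε = (ΔQ/ΔP)(P̄/Q̄) = (8/-5)(7.50/96.0).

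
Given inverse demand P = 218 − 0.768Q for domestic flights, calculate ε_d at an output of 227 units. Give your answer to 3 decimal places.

-0.250

At Q = 227, P = 218 − 0.768(227) = 43.66.
dP/dQ = −0.768, so dQ/dP = 1/(−0.768) = -1.302.
ε = (dQ/dP)(P/Q) = (-1.302)(43.66/227).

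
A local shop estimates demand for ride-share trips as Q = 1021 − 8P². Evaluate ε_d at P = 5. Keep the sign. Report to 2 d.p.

At P = 5, Q = 821.
dQ/dP = −16P = -80.
ε = (dQ/dP)(P/Q) = (-80)(5/821).

-0.49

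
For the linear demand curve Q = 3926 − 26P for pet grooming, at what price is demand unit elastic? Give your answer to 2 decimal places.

For linear demand Q = a − bP, ε = −bP/(a − bP). |ε| = 1 when bP = a − bP, i.e. P = a/(2b).
P = 3926/(2·26) = 3926/52 = 75.5000.

75.50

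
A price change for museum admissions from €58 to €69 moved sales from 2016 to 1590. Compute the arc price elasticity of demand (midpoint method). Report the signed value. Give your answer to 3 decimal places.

-1.364

ΔQ = 1590 − 2016 = -426; ΔP = 69 − 58 = 11.
Midpoints: P̄ = 63.50, Q̄ = 1803.0.
ε = (ΔQ/ΔP)(P̄/Q̄) = (-426/11)(63.50/1803.0).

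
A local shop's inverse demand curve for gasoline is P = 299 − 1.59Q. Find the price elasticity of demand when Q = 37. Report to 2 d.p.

-4.08

At Q = 37, P = 299 − 1.59(37) = 240.17.
dP/dQ = −1.59, so dQ/dP = 1/(−1.59) = -0.629.
ε = (dQ/dP)(P/Q) = (-0.629)(240.17/37).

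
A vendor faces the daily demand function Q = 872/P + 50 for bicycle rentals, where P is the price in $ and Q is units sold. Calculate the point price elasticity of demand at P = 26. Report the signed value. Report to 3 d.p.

-0.401

At P = 26, Q = 83.538.
dQ/dP = −872/P² = -1.290.
ε = (dQ/dP)(P/Q) = (-1.290)(26/83.538).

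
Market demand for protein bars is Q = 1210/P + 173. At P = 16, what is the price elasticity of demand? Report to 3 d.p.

At P = 16, Q = 248.625.
dQ/dP = −1210/P² = -4.727.
ε = (dQ/dP)(P/Q) = (-4.727)(16/248.625).
|ε| < 1, so demand is inelastic at this price.

-0.304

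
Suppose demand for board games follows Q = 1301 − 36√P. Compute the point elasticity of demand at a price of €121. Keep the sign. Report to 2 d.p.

-0.22

At P = 121, Q = 905.
dQ/dP = −36/(2√P) = -1.636.
ε = (dQ/dP)(P/Q) = (-1.636)(121/905).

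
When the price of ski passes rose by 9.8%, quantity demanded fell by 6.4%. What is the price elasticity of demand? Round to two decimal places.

ε = %ΔQ / %ΔP = (-6.4)/(9.8) = -0.653.

-0.65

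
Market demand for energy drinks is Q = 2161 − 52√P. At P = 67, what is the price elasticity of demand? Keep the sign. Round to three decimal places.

-0.123

At P = 67, Q = 1735.362.
dQ/dP = −52/(2√P) = -3.176.
ε = (dQ/dP)(P/Q) = (-3.176)(67/1735.362).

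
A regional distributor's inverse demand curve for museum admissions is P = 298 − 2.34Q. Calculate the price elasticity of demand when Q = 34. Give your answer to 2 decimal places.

At Q = 34, P = 298 − 2.34(34) = 218.44.
dP/dQ = −2.34, so dQ/dP = 1/(−2.34) = -0.427.
ε = (dQ/dP)(P/Q) = (-0.427)(218.44/34).

-2.75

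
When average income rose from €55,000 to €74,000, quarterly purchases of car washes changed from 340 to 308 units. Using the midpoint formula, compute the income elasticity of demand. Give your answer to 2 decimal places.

ΔQ = -32, ΔI = 19000. Midpoints: Ī = 64,500, Q̄ = 324.0.
ε_I = (ΔQ/ΔI)(Ī/Q̄) = (-32/19000)(64500/324.0).

-0.34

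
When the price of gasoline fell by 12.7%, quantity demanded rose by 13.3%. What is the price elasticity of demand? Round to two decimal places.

ε = %ΔQ / %ΔP = (13.3)/(-12.7) = -1.047.

-1.05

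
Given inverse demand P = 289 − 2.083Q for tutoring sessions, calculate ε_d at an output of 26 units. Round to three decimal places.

-4.336

At Q = 26, P = 289 − 2.083(26) = 234.84.
dP/dQ = −2.083, so dQ/dP = 1/(−2.083) = -0.480.
ε = (dQ/dP)(P/Q) = (-0.480)(234.84/26).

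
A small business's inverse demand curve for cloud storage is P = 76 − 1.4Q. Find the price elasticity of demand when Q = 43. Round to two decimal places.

-0.26

At Q = 43, P = 76 − 1.4(43) = 15.80.
dP/dQ = −1.4, so dQ/dP = 1/(−1.4) = -0.714.
ε = (dQ/dP)(P/Q) = (-0.714)(15.80/43).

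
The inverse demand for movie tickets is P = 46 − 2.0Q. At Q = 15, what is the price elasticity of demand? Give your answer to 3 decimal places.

At Q = 15, P = 46 − 2.0(15) = 16.00.
dP/dQ = −2.0, so dQ/dP = 1/(−2.0) = -0.500.
ε = (dQ/dP)(P/Q) = (-0.500)(16.00/15).

-0.533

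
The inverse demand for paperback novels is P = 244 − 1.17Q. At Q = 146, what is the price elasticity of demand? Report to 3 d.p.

-0.428

At Q = 146, P = 244 − 1.17(146) = 73.18.
dP/dQ = −1.17, so dQ/dP = 1/(−1.17) = -0.855.
ε = (dQ/dP)(P/Q) = (-0.855)(73.18/146).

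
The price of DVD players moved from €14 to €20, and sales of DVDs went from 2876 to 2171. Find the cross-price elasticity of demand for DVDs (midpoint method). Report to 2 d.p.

ΔQ_x = 2171 − 2876 = -705; ΔP_y = 20 − 14 = 6.
Midpoints: P̄_y = 17.00, Q̄_x = 2523.5.
ε_xy = (ΔQ_x/ΔP_y)(P̄_y/Q̄_x) = (-705/6)(17.00/2523.5).
ε_xy < 0, so the goods are complements.

-0.79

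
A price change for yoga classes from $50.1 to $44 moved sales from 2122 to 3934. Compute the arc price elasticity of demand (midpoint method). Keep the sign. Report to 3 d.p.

-4.616

ΔQ = 3934 − 2122 = 1812; ΔP = 44 − 50.1 = -6.1.
Midpoints: P̄ = 47.05, Q̄ = 3028.0.
ε = (ΔQ/ΔP)(P̄/Q̄) = (1812/-6.1)(47.05/3028.0).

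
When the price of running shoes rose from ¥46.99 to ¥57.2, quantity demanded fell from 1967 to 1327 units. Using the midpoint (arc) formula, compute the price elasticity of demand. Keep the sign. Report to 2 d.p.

-1.98

ΔQ = 1327 − 1967 = -640; ΔP = 57.2 − 46.99 = 10.21.
Midpoints: P̄ = 52.09, Q̄ = 1647.0.
ε = (ΔQ/ΔP)(P̄/Q̄) = (-640/10.21)(52.09/1647.0).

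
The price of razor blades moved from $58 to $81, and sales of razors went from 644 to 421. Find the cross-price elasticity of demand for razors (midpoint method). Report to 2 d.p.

-1.27

ΔQ_x = 421 − 644 = -223; ΔP_y = 81 − 58 = 23.
Midpoints: P̄_y = 69.50, Q̄_x = 532.5.
ε_xy = (ΔQ_x/ΔP_y)(P̄_y/Q̄_x) = (-223/23)(69.50/532.5).
ε_xy < 0, so the goods are complements.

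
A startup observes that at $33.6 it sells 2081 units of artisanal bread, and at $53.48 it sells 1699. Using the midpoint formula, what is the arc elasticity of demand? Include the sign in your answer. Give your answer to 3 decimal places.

ΔQ = 1699 − 2081 = -382; ΔP = 53.48 − 33.6 = 19.88.
Midpoints: P̄ = 43.54, Q̄ = 1890.0.
ε = (ΔQ/ΔP)(P̄/Q̄) = (-382/19.88)(43.54/1890.0).

-0.443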